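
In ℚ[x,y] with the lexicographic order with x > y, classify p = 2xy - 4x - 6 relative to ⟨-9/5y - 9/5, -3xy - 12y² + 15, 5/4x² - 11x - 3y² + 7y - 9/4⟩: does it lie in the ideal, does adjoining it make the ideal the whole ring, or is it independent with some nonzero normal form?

2xy - 4x - 6 lies in I (it reduces to 0).

First compute the reduced Gröbner basis of I by Buchberger's algorithm.
f_1 = -9/5y - 9/5, LT = y.
f_2 = -3xy - 12y² + 15, LT = xy.
f_3 = 5/4x² - 11x - 3y² + 7y - 9/4, LT = x².

S(f_1,f_2): lcm = xy. S = x - 4y² + 5.
  leading term x: no divisor's leading term divides it; move x to the remainder.
  leading term y²: subtract (20/9y)·f_1 from -4y² + 5 → 4y + 5
  leading term y: subtract (-20/9)·f_1 from 4y + 5 → 1
  leading term 1: no divisor's leading term divides it; move 1 to the remainder.
  remainder x + 1 ≠ 0; add h_4 = x + 1 to the basis.

The other S-polynomials (S(f_1,f_3), S(f_2,f_3), S(f_1,h_4), S(f_2,h_4), S(f_3,h_4)) all reduce to 0 modulo the current basis, so we have a Gröbner basis.
Inter-reduce: drop elements whose leading term is divisible by another's, tail-reduce, and make monic.
Reduced Gröbner basis: {x + 1, y + 1}.
Label its elements g_1 = x + 1, g_2 = y + 1.

Reduce p = 2xy - 4x - 6 modulo G:
  leading term xy: subtract (2y)·g_1 from 2xy - 4x - 6 → -4x - 2y - 6
  leading term x: subtract (-4)·g_1 from -4x - 2y - 6 → -2y - 2
  leading term y: subtract (-2)·g_2 from -2y - 2 → 0
  normal form = 0.
Since the normal form is 0, p ∈ I.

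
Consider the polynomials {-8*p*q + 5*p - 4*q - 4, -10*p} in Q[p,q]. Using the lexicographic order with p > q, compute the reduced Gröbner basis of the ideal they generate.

f_1 = -8*p*q + 5*p - 4*q - 4, LT = p*q.
f_2 = -10*p, LT = p.

S(f_1,f_2): lcm = p*q. S = -5/8*p + 1/2*q + 1/2.
  leading term p: subtract (1/16)·f_2 from -5/8*p + 1/2*q + 1/2 → 1/2*q + 1/2
  leading term q: no divisor's leading term divides it; move 1/2*q to the remainder.
  leading term 1: no divisor's leading term divides it; move 1/2 to the remainder.
  remainder 1/2*q + 1/2 ≠ 0; add g_3 = 1/2*q + 1/2 to the basis.

The other S-polynomials (S(f_1,g_3), S(f_2,g_3)) all reduce to 0 modulo the current basis, so we have a Gröbner basis.
Inter-reduce: drop elements whose leading term is divisible by another's, tail-reduce, and make monic.

G = {p, q + 1}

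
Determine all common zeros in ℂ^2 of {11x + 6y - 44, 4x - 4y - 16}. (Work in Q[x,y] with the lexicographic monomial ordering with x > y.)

Compute a lex Gröbner basis by Buchberger's algorithm.
f_1 = 11x + 6y - 44, LT = x.
f_2 = 4x - 4y - 16, LT = x.

S(f_1,f_2): lcm = x. S = 17/11y.
  reduce S modulo (f_1, f_2):
  remainder 17/11y ≠ 0; add h_3 = 17/11y to the basis.

The other S-polynomials (S(f_1,h_3), S(f_2,h_3)) all reduce to 0 modulo the current basis, so we have a Gröbner basis.
Inter-reduce: drop elements whose leading term is divisible by another's, tail-reduce, and make monic.
Reduced Gröbner basis: {x - 4, y}.

Elimination: the polynomial y lies in the elimination ideal for y, so y ∈ {0}. For each such y, the remaining basis elements (now univariate) give the rest of the solution.
  y = 0: the earlier basis element becomes x - 4 = 0, giving x = 4 — point (4, 0).

{(4, 0)}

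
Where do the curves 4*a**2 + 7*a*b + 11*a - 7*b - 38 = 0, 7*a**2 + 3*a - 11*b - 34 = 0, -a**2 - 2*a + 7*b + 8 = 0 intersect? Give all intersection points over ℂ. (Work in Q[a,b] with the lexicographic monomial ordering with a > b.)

Compute a lex Gröbner basis by Buchberger's algorithm.
f_1 = 4*a**2 + 7*a*b + 11*a - 7*b - 38, LT = a**2.
f_2 = 7*a**2 + 3*a - 11*b - 34, LT = a**2.
f_3 = -a**2 - 2*a + 7*b + 8, LT = a**2.

S(f_1,f_2): lcm = a**2. S = 7/4*a*b + 65/28*a - 5/28*b - 65/14.
  leading term a*b: no divisor's leading term divides it; move 7/4*a*b to the remainder.
  leading term a: no divisor's leading term divides it; move 65/28*a to the remainder.
  leading term b: no divisor's leading term divides it; move -5/28*b to the remainder.
  leading term 1: no divisor's leading term divides it; move -65/14 to the remainder.
  remainder 7/4*a*b + 65/28*a - 5/28*b - 65/14 ≠ 0; add h_4 = 7/4*a*b + 65/28*a - 5/28*b - 65/14 to the basis.

S(f_1,f_3): lcm = a**2. S = 7/4*a*b + 3/4*a + 21/4*b - 3/2.
  leading term a*b: subtract (1)·h_4 from 7/4*a*b + 3/4*a + 21/4*b - 3/2 → -11/7*a + 38/7*b + 22/7
  leading term a: no divisor's leading term divides it; move -11/7*a to the remainder.
  leading term b: no divisor's leading term divides it; move 38/7*b to the remainder.
  leading term 1: no divisor's leading term divides it; move 22/7 to the remainder.
  remainder -11/7*a + 38/7*b + 22/7 ≠ 0; add h_5 = -11/7*a + 38/7*b + 22/7 to the basis.

S(f_1,h_4): lcm = a**2*b. S = -65/49*a**2 + 7/4*a*b**2 + 559/196*a*b + 130/49*a - 7/4*b**2 - 19/2*b.
  leading term a**2: subtract (-65/196)·f_1 from -65/49*a**2 + 7/4*a*b**2 + 559/196*a*b + 130/49*a - 7/4*b**2 - 19/2*b → 7/4*a*b**2 + 507/98*a*b + 1235/196*a - 7/4*b**2 - 331/28*b - 1235/98
  leading term a*b**2: subtract (b)·h_4 from 7/4*a*b**2 + 507/98*a*b + 1235/196*a - 7/4*b**2 - 331/28*b - 1235/98 → 559/196*a*b + 1235/196*a - 11/7*b**2 - 201/28*b - 1235/98
  leading term a*b: subtract (559/343)·h_4 from 559/196*a*b + 1235/196*a - 11/7*b**2 - 201/28*b - 1235/98 → 6045/2401*a - 11/7*b**2 - 16537/2401*b - 12090/2401
  leading term a: subtract (-6045/3773)·h_5 from 6045/2401*a - 11/7*b**2 - 16537/2401*b - 12090/2401 → -11/7*b**2 + 6829/3773*b
  leading term b**2: no divisor's leading term divides it; move -11/7*b**2 to the remainder.
  leading term b: no divisor's leading term divides it; move 6829/3773*b to the remainder.
  remainder -11/7*b**2 + 6829/3773*b ≠ 0; add h_6 = -11/7*b**2 + 6829/3773*b to the basis.

S(f_3,h_4): lcm = a**2*b. S = -65/49*a**2 + 103/49*a*b + 130/49*a - 7*b**2 - 8*b.
  leading term a**2: subtract (-65/196)·f_1 from -65/49*a**2 + 103/49*a*b + 130/49*a - 7*b**2 - 8*b → 867/196*a*b + 1235/196*a - 7*b**2 - 289/28*b - 1235/98
  leading term a*b: subtract (867/343)·h_4 from 867/196*a*b + 1235/196*a - 7*b**2 - 289/28*b - 1235/98 → 1040/2401*a - 7*b**2 - 23698/2401*b - 2080/2401
  leading term a: subtract (-1040/3773)·h_5 from 1040/2401*a - 7*b**2 - 23698/2401*b - 2080/2401 → -7*b**2 - 31594/3773*b
  leading term b**2: subtract (49/11)·h_6 from -7*b**2 - 31594/3773*b → -682155/41503*b
  leading term b: no divisor's leading term divides it; move -682155/41503*b to the remainder.
  remainder -682155/41503*b ≠ 0; add h_7 = -682155/41503*b to the basis.

The other S-polynomials (S(f_2,f_3), S(f_2,h_4), S(f_1,h_5), S(f_2,h_5), S(f_3,h_5), S(h_4,h_5), S(f_1,h_6), S(f_2,h_6), S(f_3,h_6), S(h_4,h_6), S(h_5,h_6), S(f_1,h_7), S(f_2,h_7), S(f_3,h_7), S(h_4,h_7), S(h_5,h_7), S(h_6,h_7)) all reduce to 0 modulo the current basis, so we have a Gröbner basis.
Inter-reduce: drop elements whose leading term is divisible by another's, tail-reduce, and make monic.
Reduced Gröbner basis: {a - 2, b}.

Elimination: the polynomial b lies in the elimination ideal for b, so b ∈ {0}. For each such b, the remaining basis elements (now univariate) give the rest of the solution.
  b = 0: the earlier basis element becomes a - 2 = 0, giving a = 2 — point (2, 0).
Substituting each solution back into the original system confirms all equations vanish.

{(2, 0)}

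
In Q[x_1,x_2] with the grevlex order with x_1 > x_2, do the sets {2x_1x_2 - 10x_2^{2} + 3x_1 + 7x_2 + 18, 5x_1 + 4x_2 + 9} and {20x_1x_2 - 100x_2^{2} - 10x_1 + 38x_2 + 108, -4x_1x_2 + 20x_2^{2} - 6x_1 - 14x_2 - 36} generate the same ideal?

For a fixed monomial order, each ideal has a unique reduced Gröbner basis; comparing bases decides equality.
Buchberger on the first generating set:
f_1 = 2x_1x_2 - 10x_2^{2} + 3x_1 + 7x_2 + 18, LT = x_1x_2.
f_2 = 5x_1 + 4x_2 + 9, LT = x_1.

S(f_1,f_2): lcm = x_1x_2. S = -\tfrac{29}{5}x_2^{2} + \tfrac{3}{2}x_1 + \tfrac{17}{10}x_2 + 9.
  reduce S modulo (f_1, f_2):
  remainder -\tfrac{29}{5}x_2^{2} + \tfrac{1}{2}x_2 + \tfrac{63}{10} ≠ 0; add g_3 = -\tfrac{29}{5}x_2^{2} + \tfrac{1}{2}x_2 + \tfrac{63}{10} to the basis.

The other S-polynomials (S(f_1,g_3), S(f_2,g_3)) all reduce to 0 modulo the current basis, so we have a Gröbner basis.
Inter-reduce: drop elements whose leading term is divisible by another's, tail-reduce, and make monic.
Reduced Gröbner basis: {x_2^{2} - \tfrac{5}{58}x_2 - \tfrac{63}{58}, x_1 + \tfrac{4}{5}x_2 + \tfrac{9}{5}}.

Buchberger on the second generating set:
h_1 = 20x_1x_2 - 100x_2^{2} - 10x_1 + 38x_2 + 108, LT = x_1x_2.
h_2 = -4x_1x_2 + 20x_2^{2} - 6x_1 - 14x_2 - 36, LT = x_1x_2.

S(h_1,h_2): lcm = x_1x_2. S = -2x_1 - \tfrac{8}{5}x_2 - \tfrac{18}{5}.
  reduce S modulo (h_1, h_2):
  remainder -2x_1 - \tfrac{8}{5}x_2 - \tfrac{18}{5} ≠ 0; add k_3 = -2x_1 - \tfrac{8}{5}x_2 - \tfrac{18}{5} to the basis.

S(h_1,k_3): lcm = x_1x_2. S = -\tfrac{29}{5}x_2^{2} - \tfrac{1}{2}x_1 + \tfrac{1}{10}x_2 + \tfrac{27}{5}.
  reduce S modulo (h_1, h_2, k_3):
  remainder -\tfrac{29}{5}x_2^{2} + \tfrac{1}{2}x_2 + \tfrac{63}{10} ≠ 0; add k_4 = -\tfrac{29}{5}x_2^{2} + \tfrac{1}{2}x_2 + \tfrac{63}{10} to the basis.

The other S-polynomials (S(h_2,k_3), S(h_1,k_4), S(h_2,k_4), S(k_3,k_4)) all reduce to 0 modulo the current basis, so we have a Gröbner basis.
Inter-reduce: drop elements whose leading term is divisible by another's, tail-reduce, and make monic.
Reduced Gröbner basis: {x_2^{2} - \tfrac{5}{58}x_2 - \tfrac{63}{58}, x_1 + \tfrac{4}{5}x_2 + \tfrac{9}{5}}.

These coincide, so the ideals are equal.

Yes, the ideals are equal.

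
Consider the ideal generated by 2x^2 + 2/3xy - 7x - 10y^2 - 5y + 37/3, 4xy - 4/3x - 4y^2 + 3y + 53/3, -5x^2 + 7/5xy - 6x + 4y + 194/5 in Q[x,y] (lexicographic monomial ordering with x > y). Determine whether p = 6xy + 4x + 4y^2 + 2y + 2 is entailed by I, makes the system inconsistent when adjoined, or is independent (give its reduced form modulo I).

6xy + 4x + 4y^2 + 2y + 2 lies in I (it reduces to 0).

First compute the reduced Gröbner basis of I by Buchberger's algorithm.
f_1 = 2x^2 + 2/3xy - 7x - 10y^2 - 5y + 37/3, LT = x^2.
f_2 = 4xy - 4/3x - 4y^2 + 3y + 53/3, LT = xy.
f_3 = -5x^2 + 7/5xy - 6x + 4y + 194/5, LT = x^2.

S(f_1,f_2): lcm = x^2y. S = 1/3x^2 + 4/3xy^2 - 17/4xy - 53/12x - 5y^3 - 5/2y^2 + 37/6y.
  leading term x^2: subtract (1/6)·f_1 from 1/3x^2 + 4/3xy^2 - 17/4xy - 53/12x - 5y^3 - 5/2y^2 + 37/6y → 4/3xy^2 - 157/36xy - 13/4x - 5y^3 - 5/6y^2 + 7y - 37/18
  leading term xy^2: subtract (1/3y)·f_2 from 4/3xy^2 - 157/36xy - 13/4x - 5y^3 - 5/6y^2 + 7y - 37/18 → -47/12xy - 13/4x - 11/3y^3 - 11/6y^2 + 10/9y - 37/18
  leading term xy: subtract (-47/48)·f_2 from -47/12xy - 13/4x - 11/3y^3 - 11/6y^2 + 10/9y - 37/18 → -41/9x - 11/3y^3 - 23/4y^2 + 583/144y + 2195/144
  leading term x: no divisor's leading term divides it; move -41/9x to the remainder.
  leading term y^3: no divisor's leading term divides it; move -11/3y^3 to the remainder.
  leading term y^2: no divisor's leading term divides it; move -23/4y^2 to the remainder.
  leading term y: no divisor's leading term divides it; move 583/144y to the remainder.
  leading term 1: no divisor's leading term divides it; move 2195/144 to the remainder.
  remainder -41/9x - 11/3y^3 - 23/4y^2 + 583/144y + 2195/144 ≠ 0; add h_4 = -41/9x - 11/3y^3 - 23/4y^2 + 583/144y + 2195/144 to the basis.

S(f_1,f_3): lcm = x^2. S = 46/75xy - 47/10x - 5y^2 - 17/10y + 2089/150.
  leading term xy: subtract (23/150)·f_2 from 46/75xy - 47/10x - 5y^2 - 17/10y + 2089/150 → -2023/450x - 329/75y^2 - 54/25y + 2524/225
  leading term x: subtract (2023/2050)·h_4 from -2023/450x - 329/75y^2 - 54/25y + 2524/225 → 22253/6150y^3 + 1267/984y^2 - 1817041/295200y - 1128997/295200
  leading term y^3: no divisor's leading term divides it; move 22253/6150y^3 to the remainder.
  leading term y^2: no divisor's leading term divides it; move 1267/984y^2 to the remainder.
  leading term y: no divisor's leading term divides it; move -1817041/295200y to the remainder.
  leading term 1: no divisor's leading term divides it; move -1128997/295200 to the remainder.
  remainder 22253/6150y^3 + 1267/984y^2 - 1817041/295200y - 1128997/295200 ≠ 0; add h_5 = 22253/6150y^3 + 1267/984y^2 - 1817041/295200y - 1128997/295200 to the basis.

S(f_2,f_3): lcm = x^2y. S = -1/3x^2 - 18/25xy^2 - 9/20xy + 53/12x + 4/5y^2 + 194/25y.
  leading term x^2: subtract (-1/6)·f_1 from -1/3x^2 - 18/25xy^2 - 9/20xy + 53/12x + 4/5y^2 + 194/25y → -18/25xy^2 - 61/180xy + 13/4x - 13/15y^2 + 1039/150y + 37/18
  leading term xy^2: subtract (-9/50y)·f_2 from -18/25xy^2 - 61/180xy + 13/4x - 13/15y^2 + 1039/150y + 37/18 → -521/900xy + 13/4x - 18/25y^3 - 49/150y^2 + 758/75y + 37/18
  leading term xy: subtract (-521/3600)·f_2 from -521/900xy + 13/4x - 18/25y^3 - 49/150y^2 + 758/75y + 37/18 → 4127/1350x - 18/25y^3 - 163/180y^2 + 12649/1200y + 49813/10800
  leading term x: subtract (-4127/6150)·h_4 from 4127/1350x - 18/25y^3 - 163/180y^2 + 12649/1200y + 49813/10800 → -58681/18450y^3 - 351593/73800y^2 + 11741003/885600y + 13143431/885600
  leading term y^3: subtract (-8383/9537)·h_5 from -58681/18450y^3 - 351593/73800y^2 + 11741003/885600y + 13143431/885600 → -1154719/317900y^2 + 29935493/3814800y + 43792121/3814800
  leading term y^2: no divisor's leading term divides it; move -1154719/317900y^2 to the remainder.
  leading term y: no divisor's leading term divides it; move 29935493/3814800y to the remainder.
  leading term 1: no divisor's leading term divides it; move 43792121/3814800 to the remainder.
  remainder -1154719/317900y^2 + 29935493/3814800y + 43792121/3814800 ≠ 0; add h_6 = -1154719/317900y^2 + 29935493/3814800y + 43792121/3814800 to the basis.

S(f_2,h_5): lcm = xy^3. S = -26291/38148xy^2 + 1817041/1068144xy + 1128997/1068144x - y^4 + 3/4y^3 + 53/12y^2.
  leading term xy^2: subtract (-26291/152592y)·f_2 from -26291/38148xy^2 + 1817041/1068144xy + 1128997/1068144x - y^4 + 3/4y^3 + 53/12y^2 → 4714975/3204432xy + 1128997/1068144x - y^4 + 580/9537y^3 + 752821/152592y^2 + 1393423/457776y
  leading term xy: subtract (4714975/12817728)·f_2 from 4714975/3204432xy + 1128997/1068144x - y^4 + 580/9537y^3 + 752821/152592y^2 + 1393423/457776y → 3718987/2403324x - y^4 + 580/9537y^3 + 2565527/400554y^2 + 24870919/12817728y - 249893675/38453184
  leading term x: subtract (-90707/267036)·h_4 from 3718987/2403324x - y^4 + 580/9537y^3 + 2565527/400554y^2 + 24870919/12817728y - 249893675/38453184 → -y^4 - 949057/801108y^3 + 2037919/457776y^2 + 63747469/19226592y - 25395905/19226592
  leading term y^4: subtract (-6150/22253y)·h_5 from -y^4 - 949057/801108y^3 + 2037919/457776y^2 + 63747469/19226592y - 25395905/19226592 → -30181/36414y^3 + 4407155/1602216y^2 + 43425523/19226592y - 25395905/19226592
  leading term y^3: subtract (-30935525/135053457)·h_5 from -30181/36414y^3 + 4407155/1602216y^2 + 43425523/19226592y - 25395905/19226592 → 39173245/12862234y^2 + 229234157/270106914y - 296701994/135053457
  leading term y^2: subtract (-1958662250/2335996537)·h_6 from 39173245/12862234y^2 + 229234157/270106914y - 296701994/135053457 → 1886321383379/253936564728y + 1886321383379/253936564728
  leading term y: no divisor's leading term divides it; move 1886321383379/253936564728y to the remainder.
  leading term 1: no divisor's leading term divides it; move 1886321383379/253936564728 to the remainder.
  remainder 1886321383379/253936564728y + 1886321383379/253936564728 ≠ 0; add h_7 = 1886321383379/253936564728y + 1886321383379/253936564728 to the basis.

The other S-polynomials (S(f_1,h_4), S(f_2,h_4), S(f_3,h_4), S(f_1,h_5), S(f_3,h_5), S(h_4,h_5), S(f_1,h_6), S(f_2,h_6), S(f_3,h_6), S(h_4,h_6), S(h_5,h_6), S(f_1,h_7), S(f_2,h_7), S(f_3,h_7), S(h_4,h_7), S(h_5,h_7), S(h_6,h_7)) all reduce to 0 modulo the current basis, so we have a Gröbner basis.
Inter-reduce: drop elements whose leading term is divisible by another's, tail-reduce, and make monic.
Reduced Gröbner basis: {x - 2, y + 1}.
Label its elements g_1 = x - 2, g_2 = y + 1.

Reduce p = 6xy + 4x + 4y^2 + 2y + 2 modulo G:
  leading term xy: subtract (6y)·g_1 from 6xy + 4x + 4y^2 + 2y + 2 → 4x + 4y^2 + 14y + 2
  leading term x: subtract (4)·g_1 from 4x + 4y^2 + 14y + 2 → 4y^2 + 14y + 10
  leading term y^2: subtract (4y)·g_2 from 4y^2 + 14y + 10 → 10y + 10
  leading term y: subtract (10)·g_2 from 10y + 10 → 0
  normal form = 0.
Since the normal form is 0, p ∈ I.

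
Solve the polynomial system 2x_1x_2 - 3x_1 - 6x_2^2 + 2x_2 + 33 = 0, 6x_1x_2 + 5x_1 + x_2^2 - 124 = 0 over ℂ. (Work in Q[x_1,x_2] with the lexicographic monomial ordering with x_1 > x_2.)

{(5, 3), (10463/2128 + 141*sqrt(27129)/2128, -129/76 + sqrt(27129)/76), (10463/2128 - 141*sqrt(27129)/2128, -sqrt(27129)/76 - 129/76)}

Compute a lex Gröbner basis by Buchberger's algorithm.
f_1 = 2x_1x_2 - 3x_1 - 6x_2^2 + 2x_2 + 33, LT = x_1x_2.
f_2 = 6x_1x_2 + 5x_1 + x_2^2 - 124, LT = x_1x_2.

S(f_1,f_2): lcm = x_1x_2. S = -7/3x_1 - 19/6x_2^2 + x_2 + 223/6.
  reduce S modulo (f_1, f_2):
  remainder -7/3x_1 - 19/6x_2^2 + x_2 + 223/6 ≠ 0; add h_3 = -7/3x_1 - 19/6x_2^2 + x_2 + 223/6 to the basis.

S(f_1,h_3): lcm = x_1x_2. S = -3/2x_1 - 19/14x_2^3 - 18/7x_2^2 + 237/14x_2 + 33/2.
  reduce S modulo (f_1, f_2, h_3):
  remainder -19/14x_2^3 - 15/28x_2^2 + 114/7x_2 - 207/28 ≠ 0; add h_4 = -19/14x_2^3 - 15/28x_2^2 + 114/7x_2 - 207/28 to the basis.

The other S-polynomials (S(f_2,h_3), S(f_1,h_4), S(f_2,h_4), S(h_3,h_4)) all reduce to 0 modulo the current basis, so we have a Gröbner basis.
Inter-reduce: drop elements whose leading term is divisible by another's, tail-reduce, and make monic.
Reduced Gröbner basis: {x_1 + 19/14x_2^2 - 3/7x_2 - 223/14, x_2^3 + 15/38x_2^2 - 12x_2 + 207/38}.

The lex basis is triangular: the last element involves only x_2. Solving x_2^3 + 15/38x_2^2 - 12x_2 + 207/38 = 0 gives x_2 ∈ {3, -129/76 + sqrt(27129)/76, -sqrt(27129)/76 - 129/76}; substituting each value into the earlier elements determines the remaining variables.
  x_2 = 3: the earlier basis element becomes x_1 - 5 = 0, giving x_1 = 5 — point (5, 3).
  x_2 = -129/76 + sqrt(27129)/76: the earlier basis element becomes x_1 - 141*sqrt(27129)/2128 - 10463/2128 = 0, giving x_1 = 10463/2128 + 141*sqrt(27129)/2128 — point (10463/2128 + 141*sqrt(27129)/2128, -129/76 + sqrt(27129)/76).
  x_2 = -sqrt(27129)/76 - 129/76: the earlier basis element becomes x_1 - 10463/2128 + 141*sqrt(27129)/2128 = 0, giving x_1 = 10463/2128 - 141*sqrt(27129)/2128 — point (10463/2128 - 141*sqrt(27129)/2128, -sqrt(27129)/76 - 129/76).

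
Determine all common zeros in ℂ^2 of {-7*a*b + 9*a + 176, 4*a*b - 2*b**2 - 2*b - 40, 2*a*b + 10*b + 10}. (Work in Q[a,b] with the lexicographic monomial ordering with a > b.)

Compute a lex Gröbner basis by Buchberger's algorithm.
f_1 = -7*a*b + 9*a + 176, LT = a*b.
f_2 = 4*a*b - 2*b**2 - 2*b - 40, LT = a*b.
f_3 = 2*a*b + 10*b + 10, LT = a*b.

S(f_1,f_2): lcm = a*b. S = -9/7*a + 1/2*b**2 + 1/2*b - 106/7.
  leading term a: no divisor's leading term divides it; move -9/7*a to the remainder.
  leading term b**2: no divisor's leading term divides it; move 1/2*b**2 to the remainder.
  leading term b: no divisor's leading term divides it; move 1/2*b to the remainder.
  leading term 1: no divisor's leading term divides it; move -106/7 to the remainder.
  remainder -9/7*a + 1/2*b**2 + 1/2*b - 106/7 ≠ 0; add h_4 = -9/7*a + 1/2*b**2 + 1/2*b - 106/7 to the basis.

S(f_1,f_3): lcm = a*b. S = -9/7*a - 5*b - 211/7.
  leading term a: subtract (1)·h_4 from -9/7*a - 5*b - 211/7 → -1/2*b**2 - 11/2*b - 15
  leading term b**2: no divisor's leading term divides it; move -1/2*b**2 to the remainder.
  leading term b: no divisor's leading term divides it; move -11/2*b to the remainder.
  leading term 1: no divisor's leading term divides it; move -15 to the remainder.
  remainder -1/2*b**2 - 11/2*b - 15 ≠ 0; add h_5 = -1/2*b**2 - 11/2*b - 15 to the basis.

S(f_2,f_3): lcm = a*b. S = -1/2*b**2 - 11/2*b - 15.
  leading term b**2: subtract (1)·h_5 from -1/2*b**2 - 11/2*b - 15 → 0
  remainder 0.

S(f_1,h_4): lcm = a*b. S = -9/7*a + 7/18*b**3 + 7/18*b**2 - 106/9*b - 176/7.
  leading term a: subtract (1)·h_4 from -9/7*a + 7/18*b**3 + 7/18*b**2 - 106/9*b - 176/7 → 7/18*b**3 - 1/9*b**2 - 221/18*b - 10
  leading term b**3: subtract (-7/9*b)·h_5 from 7/18*b**3 - 1/9*b**2 - 221/18*b - 10 → -79/18*b**2 - 431/18*b - 10
  leading term b**2: subtract (79/9)·h_5 from -79/18*b**2 - 431/18*b - 10 → 73/3*b + 365/3
  leading term b: no divisor's leading term divides it; move 73/3*b to the remainder.
  leading term 1: no divisor's leading term divides it; move 365/3 to the remainder.
  remainder 73/3*b + 365/3 ≠ 0; add h_6 = 73/3*b + 365/3 to the basis.

S(f_2,h_4): lcm = a*b. S = 7/18*b**3 - 1/9*b**2 - 221/18*b - 10.
  leading term b**3: subtract (-7/9*b)·h_5 from 7/18*b**3 - 1/9*b**2 - 221/18*b - 10 → -79/18*b**2 - 431/18*b - 10
  leading term b**2: subtract (79/9)·h_5 from -79/18*b**2 - 431/18*b - 10 → 73/3*b + 365/3
  leading term b: subtract (1)·h_6 from 73/3*b + 365/3 → 0
  remainder 0.

S(f_3,h_4): lcm = a*b. S = 7/18*b**3 + 7/18*b**2 - 61/9*b + 5.
  leading term b**3: subtract (-7/9*b)·h_5 from 7/18*b**3 + 7/18*b**2 - 61/9*b + 5 → -35/9*b**2 - 166/9*b + 5
  leading term b**2: subtract (70/9)·h_5 from -35/9*b**2 - 166/9*b + 5 → 73/3*b + 365/3
  leading term b: subtract (1)·h_6 from 73/3*b + 365/3 → 0
  remainder 0.

S(f_1,h_5): lcm = a*b**2. S = -86/7*a*b - 30*a - 176/7*b.
  leading term a*b: subtract (86/49)·f_1 from -86/7*a*b - 30*a - 176/7*b → -2244/49*a - 176/7*b - 15136/49
  leading term a: subtract (748/21)·h_4 from -2244/49*a - 176/7*b - 15136/49 → -374/21*b**2 - 902/21*b + 4840/21
  leading term b**2: subtract (748/21)·h_5 from -374/21*b**2 - 902/21*b + 4840/21 → 3212/21*b + 16060/21
  leading term b: subtract (44/7)·h_6 from 3212/21*b + 16060/21 → 0
  remainder 0.

S(f_2,h_5): lcm = a*b**2. S = -11*a*b - 30*a - 1/2*b**3 - 1/2*b**2 - 10*b.
  leading term a*b: subtract (11/7)·f_1 from -11*a*b - 30*a - 1/2*b**3 - 1/2*b**2 - 10*b → -309/7*a - 1/2*b**3 - 1/2*b**2 - 10*b - 1936/7
  leading term a: subtract (103/3)·h_4 from -309/7*a - 1/2*b**3 - 1/2*b**2 - 10*b - 1936/7 → -1/2*b**3 - 53/3*b**2 - 163/6*b + 730/3
  leading term b**3: subtract (b)·h_5 from -1/2*b**3 - 53/3*b**2 - 163/6*b + 730/3 → -73/6*b**2 - 73/6*b + 730/3
  leading term b**2: subtract (73/3)·h_5 from -73/6*b**2 - 73/6*b + 730/3 → 365/3*b + 1825/3
  leading term b: subtract (5)·h_6 from 365/3*b + 1825/3 → 0
  remainder 0.

S(f_3,h_5): lcm = a*b**2. S = -11*a*b - 30*a + 5*b**2 + 5*b.
  leading term a*b: subtract (11/7)·f_1 from -11*a*b - 30*a + 5*b**2 + 5*b → -309/7*a + 5*b**2 + 5*b - 1936/7
  leading term a: subtract (103/3)·h_4 from -309/7*a + 5*b**2 + 5*b - 1936/7 → -73/6*b**2 - 73/6*b + 730/3
  leading term b**2: subtract (73/3)·h_5 from -73/6*b**2 - 73/6*b + 730/3 → 365/3*b + 1825/3
  leading term b: subtract (5)·h_6 from 365/3*b + 1825/3 → 0
  remainder 0.

S(h_4,h_5): leading monomials are coprime, so the S-polynomial reduces to 0 (Buchberger's first criterion).
S(f_1,h_6): lcm = a*b. S = -44/7*a - 176/7.
  leading term a: subtract (44/9)·h_4 from -44/7*a - 176/7 → -22/9*b**2 - 22/9*b + 440/9
  leading term b**2: subtract (44/9)·h_5 from -22/9*b**2 - 22/9*b + 440/9 → 220/9*b + 1100/9
  leading term b: subtract (220/219)·h_6 from 220/9*b + 1100/9 → 0
  remainder 0.

S(f_2,h_6): lcm = a*b. S = -5*a - 1/2*b**2 - 1/2*b - 10.
  leading term a: subtract (35/9)·h_4 from -5*a - 1/2*b**2 - 1/2*b - 10 → -22/9*b**2 - 22/9*b + 440/9
  leading term b**2: subtract (44/9)·h_5 from -22/9*b**2 - 22/9*b + 440/9 → 220/9*b + 1100/9
  leading term b: subtract (220/219)·h_6 from 220/9*b + 1100/9 → 0
  remainder 0.

S(f_3,h_6): lcm = a*b. S = -5*a + 5*b + 5.
  leading term a: subtract (35/9)·h_4 from -5*a + 5*b + 5 → -35/18*b**2 + 55/18*b + 575/9
  leading term b**2: subtract (35/9)·h_5 from -35/18*b**2 + 55/18*b + 575/9 → 220/9*b + 1100/9
  leading term b: subtract (220/219)·h_6 from 220/9*b + 1100/9 → 0
  remainder 0.

S(h_4,h_6): leading monomials are coprime, so the S-polynomial reduces to 0 (Buchberger's first criterion).
S(h_5,h_6): lcm = b**2. S = 6*b + 30.
  leading term b: subtract (18/73)·h_6 from 6*b + 30 → 0
  remainder 0.

Every S-polynomial of the final basis reduces to 0, so we have a Gröbner basis.
Inter-reduce: drop elements whose leading term is divisible by another's, tail-reduce, and make monic.
Reduced Gröbner basis: {a + 4, b + 5}.

From the last basis element, b + 5 = 0, so b takes values in {-5}. Each choice, substituted upward through the basis, yields the corresponding point(s) of the solution set.
  b = -5: the earlier basis element becomes a + 4 = 0, giving a = -4 — point (-4, -5).

{(-4, -5)}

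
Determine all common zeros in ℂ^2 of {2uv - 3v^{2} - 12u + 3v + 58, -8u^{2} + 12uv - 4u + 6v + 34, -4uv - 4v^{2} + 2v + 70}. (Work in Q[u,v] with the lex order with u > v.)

{(-1, 5)}

Compute a lex Gröbner basis by Buchberger's algorithm.
f_1 = 2uv - 12u - 3v^{2} + 3v + 58, LT = uv.
f_2 = -8u^{2} + 12uv - 4u + 6v + 34, LT = u^{2}.
f_3 = -4uv - 4v^{2} + 2v + 70, LT = uv.

S(f_1,f_2): lcm = u^{2}v. S = -6u^{2} + uv + 29u + \tfrac{3}{4}v^{2} + \tfrac{17}{4}v.
  reduce S modulo (f_1, f_2, f_3):
  remainder -16u - \tfrac{45}{4}v^{2} + \tfrac{47}{4}v + \tfrac{413}{2} ≠ 0; add h_4 = -16u - \tfrac{45}{4}v^{2} + \tfrac{47}{4}v + \tfrac{413}{2} to the basis.

S(f_1,f_3): lcm = uv. S = -6u - \tfrac{5}{2}v^{2} + 2v + \tfrac{93}{2}.
  reduce S modulo (f_1, f_2, f_3, h_4):
  remainder \tfrac{55}{32}v^{2} - \tfrac{77}{32}v - \tfrac{495}{16} ≠ 0; add h_5 = \tfrac{55}{32}v^{2} - \tfrac{77}{32}v - \tfrac{495}{16} to the basis.

S(f_2,f_3): lcm = u^{2}v. S = -\tfrac{5}{2}uv^{2} + uv + \tfrac{35}{2}u - \tfrac{3}{4}v^{2} - \tfrac{17}{4}v.
  reduce S modulo (f_1, f_2, f_3, h_4, h_5):
  remainder \tfrac{233}{40}v - \tfrac{233}{8} ≠ 0; add h_6 = \tfrac{233}{40}v - \tfrac{233}{8} to the basis.

The other S-polynomials (S(f_1,h_4), S(f_2,h_4), S(f_3,h_4), S(f_1,h_5), S(f_2,h_5), S(f_3,h_5), S(h_4,h_5), S(f_1,h_6), S(f_2,h_6), S(f_3,h_6), S(h_4,h_6), S(h_5,h_6)) all reduce to 0 modulo the current basis, so we have a Gröbner basis.
Inter-reduce: drop elements whose leading term is divisible by another's, tail-reduce, and make monic.
Reduced Gröbner basis: {u + 1, v - 5}.

Since the basis is lex-ordered, v - 5 is univariate in v. Its roots are {5}. Back-substituting each root into the other basis elements fixes the other coordinates.
  v = 5: the earlier basis element becomes u + 1 = 0, giving u = -1 — point (-1, 5).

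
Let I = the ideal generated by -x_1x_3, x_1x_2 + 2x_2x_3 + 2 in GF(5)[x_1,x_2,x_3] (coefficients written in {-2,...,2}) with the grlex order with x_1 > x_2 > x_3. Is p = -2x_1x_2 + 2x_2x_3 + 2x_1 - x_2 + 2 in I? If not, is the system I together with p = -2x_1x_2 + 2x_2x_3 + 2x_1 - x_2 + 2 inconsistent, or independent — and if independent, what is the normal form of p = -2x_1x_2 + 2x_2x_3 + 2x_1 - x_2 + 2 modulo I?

-2x_1x_2 + 2x_2x_3 + 2x_1 - x_2 + 2 is independent of I; its normal form modulo I is x_2x_3 + 2x_1 - x_2 + 1.

First compute the reduced Gröbner basis of I by Buchberger's algorithm.
f_1 = -x_1x_3, LT = x_1x_3.
f_2 = x_1x_2 + 2x_2x_3 + 2, LT = x_1x_2.

S(f_1,f_2): lcm = x_1x_2x_3. S = -2x_2x_3^{2} - 2x_3.
  leading term x_2x_3^{2}: no divisor's leading term divides it; move -2x_2x_3^{2} to the remainder.
  leading term x_3: no divisor's leading term divides it; move -2x_3 to the remainder.
  remainder -2x_2x_3^{2} - 2x_3 ≠ 0; add h_3 = -2x_2x_3^{2} - 2x_3 to the basis.

The other S-polynomials (S(f_1,h_3), S(f_2,h_3)) all reduce to 0 modulo the current basis, so we have a Gröbner basis.
Inter-reduce: drop elements whose leading term is divisible by another's, tail-reduce, and make monic.
Reduced Gröbner basis: {x_2x_3^{2} + x_3, x_1x_2 + 2x_2x_3 + 2, x_1x_3}.
Label its elements g_1 = x_2x_3^{2} + x_3, g_2 = x_1x_2 + 2x_2x_3 + 2, g_3 = x_1x_3.

Reduce p = -2x_1x_2 + 2x_2x_3 + 2x_1 - x_2 + 2 modulo G:
  leading term x_1x_2: subtract (-2)·g_2 from -2x_1x_2 + 2x_2x_3 + 2x_1 - x_2 + 2 → x_2x_3 + 2x_1 - x_2 + 1
  leading term x_2x_3: no divisor's leading term divides it; move x_2x_3 to the remainder.
  leading term x_1: no divisor's leading term divides it; move 2x_1 to the remainder.
  leading term x_2: no divisor's leading term divides it; move -x_2 to the remainder.
  leading term 1: no divisor's leading term divides it; move 1 to the remainder.
  normal form = x_2x_3 + 2x_1 - x_2 + 1.
The normal form is nonzero, so p ∉ I. Since p minus its normal form lies in I, I + (p) = I + (r) where r = x_2x_3 + 2x_1 - x_2 + 1; decide whether this ideal is the whole ring.
Run Buchberger on G together with r (pairs among the g_i already reduce to 0 since G is a Gröbner basis):
g_1 = x_2x_3^{2} + x_3, LT = x_2x_3^{2}.
g_2 = x_1x_2 + 2x_2x_3 + 2, LT = x_1x_2.
g_3 = x_1x_3, LT = x_1x_3.
r = x_2x_3 + 2x_1 - x_2 + 1, LT = x_2x_3.

S(g_1,r): lcm = x_2x_3^{2}. S = -2x_1x_3 + x_2x_3.
  leading term x_1x_3: subtract (-2)·g_3 from -2x_1x_3 + x_2x_3 → x_2x_3
  leading term x_2x_3: subtract (1)·r from x_2x_3 → -2x_1 + x_2 - 1
  leading term x_1: no divisor's leading term divides it; move -2x_1 to the remainder.
  leading term x_2: no divisor's leading term divides it; move x_2 to the remainder.
  leading term 1: no divisor's leading term divides it; move -1 to the remainder.
  remainder -2x_1 + x_2 - 1 ≠ 0; add m_5 = -2x_1 + x_2 - 1 to the basis.

S(g_2,m_5): lcm = x_1x_2. S = -2x_2^{2} + 2x_2x_3 + 2x_2 + 2.
  leading term x_2^{2}: no divisor's leading term divides it; move -2x_2^{2} to the remainder.
  leading term x_2x_3: subtract (2)·r from 2x_2x_3 + 2x_2 + 2 → x_1 - x_2
  leading term x_1: subtract (2)·m_5 from x_1 - x_2 → 2x_2 + 2
  leading term x_2: no divisor's leading term divides it; move 2x_2 to the remainder.
  leading term 1: no divisor's leading term divides it; move 2 to the remainder.
  remainder -2x_2^{2} + 2x_2 + 2 ≠ 0; add m_6 = -2x_2^{2} + 2x_2 + 2 to the basis.

S(g_3,m_5): lcm = x_1x_3. S = -2x_2x_3 + 2x_3.
  leading term x_2x_3: subtract (-2)·r from -2x_2x_3 + 2x_3 → -x_1 - 2x_2 + 2x_3 + 2
  leading term x_1: subtract (-2)·m_5 from -x_1 - 2x_2 + 2x_3 + 2 → 2x_3
  leading term x_3: no divisor's leading term divides it; move 2x_3 to the remainder.
  remainder 2x_3 ≠ 0; add m_7 = 2x_3 to the basis.

The other S-polynomials (S(g_1,g_2), S(g_1,g_3), S(g_2,g_3), S(g_2,r), S(g_3,r), S(g_1,m_5), S(r,m_5), S(g_1,m_6), S(g_2,m_6), S(g_3,m_6), S(r,m_6), S(m_5,m_6), S(g_1,m_7), S(g_2,m_7), S(g_3,m_7), S(r,m_7), S(m_5,m_7), S(m_6,m_7)) all reduce to 0 modulo the current basis, so we have a Gröbner basis.
Inter-reduce: drop elements whose leading term is divisible by another's, tail-reduce, and make monic.
Reduced Gröbner basis: {x_2^{2} - x_2 - 1, x_1 + 2x_2 - 2, x_3}.
The reduced Gröbner basis of I + (p) is {x_2^{2} - x_2 - 1, x_1 + 2x_2 - 2, x_3} ≠ {1}, a proper ideal, so the enlarged system stays consistent: p is independent of I, with normal form x_2x_3 + 2x_1 - x_2 + 1.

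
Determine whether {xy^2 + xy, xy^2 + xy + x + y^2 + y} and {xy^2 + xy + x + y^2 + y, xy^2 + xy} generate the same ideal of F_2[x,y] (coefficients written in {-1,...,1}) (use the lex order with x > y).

Equality of ideals is decidable: compute both reduced Gröbner bases (unique for the ordering) and check whether they agree.
Buchberger on the first generating set:
f_1 = xy^2 + xy, LT = xy^2.
f_2 = xy^2 + xy + x + y^2 + y, LT = xy^2.

S(f_1,f_2): lcm = xy^2. S = x + y^2 + y.
  leading term x: no divisor's leading term divides it; move x to the remainder.
  leading term y^2: no divisor's leading term divides it; move y^2 to the remainder.
  leading term y: no divisor's leading term divides it; move y to the remainder.
  remainder x + y^2 + y ≠ 0; add g_3 = x + y^2 + y to the basis.

S(f_1,g_3): lcm = xy^2. S = xy + y^4 + y^3.
  leading term xy: subtract (y)·g_3 from xy + y^4 + y^3 → y^4 + y^2
  leading term y^4: no divisor's leading term divides it; move y^4 to the remainder.
  leading term y^2: no divisor's leading term divides it; move y^2 to the remainder.
  remainder y^4 + y^2 ≠ 0; add g_4 = y^4 + y^2 to the basis.

The other S-polynomials (S(f_2,g_3), S(f_1,g_4), S(f_2,g_4), S(g_3,g_4)) all reduce to 0 modulo the current basis, so we have a Gröbner basis.
Inter-reduce: drop elements whose leading term is divisible by another's, tail-reduce, and make monic.
Reduced Gröbner basis: {x + y^2 + y, y^4 + y^2}.

Buchberger on the second generating set:
h_1 = xy^2 + xy + x + y^2 + y, LT = xy^2.
h_2 = xy^2 + xy, LT = xy^2.

S(h_1,h_2): lcm = xy^2. S = x + y^2 + y.
  leading term x: no divisor's leading term divides it; move x to the remainder.
  leading term y^2: no divisor's leading term divides it; move y^2 to the remainder.
  leading term y: no divisor's leading term divides it; move y to the remainder.
  remainder x + y^2 + y ≠ 0; add k_3 = x + y^2 + y to the basis.

S(h_1,k_3): lcm = xy^2. S = xy + x + y^4 + y^3 + y^2 + y.
  leading term xy: subtract (y)·k_3 from xy + x + y^4 + y^3 + y^2 + y → x + y^4 + y
  leading term x: subtract (1)·k_3 from x + y^4 + y → y^4 + y^2
  leading term y^4: no divisor's leading term divides it; move y^4 to the remainder.
  leading term y^2: no divisor's leading term divides it; move y^2 to the remainder.
  remainder y^4 + y^2 ≠ 0; add k_4 = y^4 + y^2 to the basis.

The other S-polynomials (S(h_2,k_3), S(h_1,k_4), S(h_2,k_4), S(k_3,k_4)) all reduce to 0 modulo the current basis, so we have a Gröbner basis.
Inter-reduce: drop elements whose leading term is divisible by another's, tail-reduce, and make monic.
Reduced Gröbner basis: {x + y^2 + y, y^4 + y^2}.

Same reduced basis, so the two generating sets span the same ideal.

Yes, the ideals are equal.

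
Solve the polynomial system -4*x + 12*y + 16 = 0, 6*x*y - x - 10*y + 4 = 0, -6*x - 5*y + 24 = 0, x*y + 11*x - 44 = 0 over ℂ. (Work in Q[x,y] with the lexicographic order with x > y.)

Compute a lex Gröbner basis by Buchberger's algorithm.
f_1 = -4*x + 12*y + 16, LT = x.
f_2 = 6*x*y - x - 10*y + 4, LT = x*y.
f_3 = -6*x - 5*y + 24, LT = x.
f_4 = x*y + 11*x - 44, LT = x*y.

S(f_1,f_2): lcm = x*y. S = 1/6*x - 3*y**2 - 7/3*y - 2/3.
  leading term x: subtract (-1/24)·f_1 from 1/6*x - 3*y**2 - 7/3*y - 2/3 → -3*y**2 - 11/6*y
  leading term y**2: no divisor's leading term divides it; move -3*y**2 to the remainder.
  leading term y: no divisor's leading term divides it; move -11/6*y to the remainder.
  remainder -3*y**2 - 11/6*y ≠ 0; add h_5 = -3*y**2 - 11/6*y to the basis.

S(f_1,f_3): lcm = x. S = -23/6*y.
  leading term y: no divisor's leading term divides it; move -23/6*y to the remainder.
  remainder -23/6*y ≠ 0; add h_6 = -23/6*y to the basis.

The other S-polynomials (S(f_1,f_4), S(f_2,f_3), S(f_2,f_4), S(f_3,f_4), S(f_1,h_5), S(f_2,h_5), S(f_3,h_5), S(f_4,h_5), S(f_1,h_6), S(f_2,h_6), S(f_3,h_6), S(f_4,h_6), S(h_5,h_6)) all reduce to 0 modulo the current basis, so we have a Gröbner basis.
Inter-reduce: drop elements whose leading term is divisible by another's, tail-reduce, and make monic.
Reduced Gröbner basis: {x - 4, y}.

A lex Gröbner basis eliminates variables successively. Here y depends only on y, with roots {0}; lifting each root through the earlier basis elements recovers the full solutions.
  y = 0: the earlier basis element becomes x - 4 = 0, giving x = 4 — point (4, 0).

{(4, 0)}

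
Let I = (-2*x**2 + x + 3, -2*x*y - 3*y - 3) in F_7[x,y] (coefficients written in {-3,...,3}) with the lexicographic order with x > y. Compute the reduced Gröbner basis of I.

G = {x - y - 2, y**2 - 2}

f_1 = -2*x**2 + x + 3, LT = x**2.
f_2 = -2*x*y - 3*y - 3, LT = x*y.

S(f_1,f_2): lcm = x**2*y. S = -2*x*y + 2*x + 2*y.
  leading term x*y: subtract (1)·f_2 from -2*x*y + 2*x + 2*y → 2*x - 2*y + 3
  leading term x: no divisor's leading term divides it; move 2*x to the remainder.
  leading term y: no divisor's leading term divides it; move -2*y to the remainder.
  leading term 1: no divisor's leading term divides it; move 3 to the remainder.
  remainder 2*x - 2*y + 3 ≠ 0; add g_3 = 2*x - 2*y + 3 to the basis.

S(f_2,g_3): lcm = x*y. S = y**2 - 2.
  leading term y**2: no divisor's leading term divides it; move y**2 to the remainder.
  leading term 1: no divisor's leading term divides it; move -2 to the remainder.
  remainder y**2 - 2 ≠ 0; add g_4 = y**2 - 2 to the basis.

The other S-polynomials (S(f_1,g_3), S(f_1,g_4), S(f_2,g_4), S(g_3,g_4)) all reduce to 0 modulo the current basis, so we have a Gröbner basis.
Inter-reduce: drop elements whose leading term is divisible by another's, tail-reduce, and make monic.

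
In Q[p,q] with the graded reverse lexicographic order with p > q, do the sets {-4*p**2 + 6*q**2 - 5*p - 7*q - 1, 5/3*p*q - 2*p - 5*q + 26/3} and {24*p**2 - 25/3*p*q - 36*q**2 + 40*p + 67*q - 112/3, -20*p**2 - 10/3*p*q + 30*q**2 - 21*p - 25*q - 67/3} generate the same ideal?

Yes, the ideals are equal.

Equality of ideals is decidable: compute both reduced Gröbner bases (unique for the ordering) and check whether they agree.
Buchberger on the first generating set:
f_1 = -4*p**2 + 6*q**2 - 5*p - 7*q - 1, LT = p**2.
f_2 = 5/3*p*q - 2*p - 5*q + 26/3, LT = p*q.

S(f_1,f_2): lcm = p**2*q. S = -3/2*q**3 + 6/5*p**2 + 17/4*p*q + 7/4*q**2 - 26/5*p + 1/4*q.
  reduce S modulo (f_1, f_2):
  remainder -3/2*q**3 + 71/20*q**2 - 8/5*p + 109/10*q - 112/5 ≠ 0; add g_3 = -3/2*q**3 + 71/20*q**2 - 8/5*p + 109/10*q - 112/5 to the basis.

The other S-polynomials (S(f_1,g_3), S(f_2,g_3)) all reduce to 0 modulo the current basis, so we have a Gröbner basis.
Inter-reduce: drop elements whose leading term is divisible by another's, tail-reduce, and make monic.
Reduced Gröbner basis: {q**3 - 71/30*q**2 + 16/15*p - 109/15*q + 224/15, p**2 - 3/2*q**2 + 5/4*p + 7/4*q + 1/4, p*q - 6/5*p - 3*q + 26/5}.

Buchberger on the second generating set:
h_1 = 24*p**2 - 25/3*p*q - 36*q**2 + 40*p + 67*q - 112/3, LT = p**2.
h_2 = -20*p**2 - 10/3*p*q + 30*q**2 - 21*p - 25*q - 67/3, LT = p**2.

S(h_1,h_2): lcm = p**2. S = -37/72*p*q + 37/60*p + 37/24*q - 481/180.
  reduce S modulo (h_1, h_2):
  remainder -37/72*p*q + 37/60*p + 37/24*q - 481/180 ≠ 0; add k_3 = -37/72*p*q + 37/60*p + 37/24*q - 481/180 to the basis.

S(h_1,k_3): lcm = p**2*q. S = -25/72*p*q**2 - 3/2*q**3 + 6/5*p**2 + 14/3*p*q + 67/24*q**2 - 26/5*p - 14/9*q.
  reduce S modulo (h_1, h_2, k_3):
  remainder -3/2*q**3 + 71/20*q**2 - 8/5*p + 109/10*q - 112/5 ≠ 0; add k_4 = -3/2*q**3 + 71/20*q**2 - 8/5*p + 109/10*q - 112/5 to the basis.

The other S-polynomials (S(h_2,k_3), S(h_1,k_4), S(h_2,k_4), S(k_3,k_4)) all reduce to 0 modulo the current basis, so we have a Gröbner basis.
Inter-reduce: drop elements whose leading term is divisible by another's, tail-reduce, and make monic.
Reduced Gröbner basis: {q**3 - 71/30*q**2 + 16/15*p - 109/15*q + 224/15, p**2 - 3/2*q**2 + 5/4*p + 7/4*q + 1/4, p*q - 6/5*p - 3*q + 26/5}.

The two bases agree; hence the ideals are identical.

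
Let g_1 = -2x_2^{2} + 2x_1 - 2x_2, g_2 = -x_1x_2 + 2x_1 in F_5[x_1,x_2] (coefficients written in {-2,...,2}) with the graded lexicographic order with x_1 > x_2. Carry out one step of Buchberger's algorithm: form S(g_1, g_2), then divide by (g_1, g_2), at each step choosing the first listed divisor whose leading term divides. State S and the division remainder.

S(g_1, g_2) = -x_1^{2} - 2x_1x_2; remainder on division = -x_1^{2} + x_1.

lcm(LM(g_1), LM(g_2)) = x_1x_2^{2}.
S = (lcm/LT(g_1))·g_1 − (lcm/LT(g_2))·g_2 = -x_1^{2} - 2x_1x_2.
Reduce S modulo (g_1, g_2) in that order:
  leading term x_1^{2}: no divisor's leading term divides it; move -x_1^{2} to the remainder.
  leading term x_1x_2: subtract (2)·g_2 from -2x_1x_2 → x_1
  leading term x_1: no divisor's leading term divides it; move x_1 to the remainder.
The remainder -x_1^{2} + x_1 is nonzero, so it would be added as the next basis element.
An S-polynomial is built so that the two leading terms cancel; whether anything survives reduction is exactly the Gröbner-basis criterion.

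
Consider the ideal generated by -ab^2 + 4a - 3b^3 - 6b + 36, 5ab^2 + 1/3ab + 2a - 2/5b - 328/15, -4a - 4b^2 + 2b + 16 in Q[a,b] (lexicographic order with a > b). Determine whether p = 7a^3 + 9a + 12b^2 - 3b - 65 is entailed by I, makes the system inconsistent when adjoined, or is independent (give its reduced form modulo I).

First compute the reduced Gröbner basis of I by Buchberger's algorithm.
f_1 = -ab^2 + 4a - 3b^3 - 6b + 36, LT = ab^2.
f_2 = 5ab^2 + 1/3ab + 2a - 2/5b - 328/15, LT = ab^2.
f_3 = -4a - 4b^2 + 2b + 16, LT = a.

S(f_1,f_2): lcm = ab^2. S = -1/15ab - 22/5a + 3b^3 + 152/25b - 2372/75.
  reduce S modulo (f_1, f_2, f_3):
  remainder 46/15b^3 + 131/30b^2 + 271/75b - 3692/75 ≠ 0; add h_4 = 46/15b^3 + 131/30b^2 + 271/75b - 3692/75 to the basis.

S(f_1,f_3): lcm = ab^2. S = -4a - b^4 + 7/2b^3 + 4b^2 + 6b - 36.
  reduce S modulo (f_1, f_2, f_3, h_4):
  remainder 91709/42320b^2 - 377787/21160b + 143039/5290 ≠ 0; add h_5 = 91709/42320b^2 - 377787/21160b + 143039/5290 to the basis.

S(f_1,h_4): lcm = ab^3. S = -131/92ab^2 - 1191/230ab + 1846/115a + 3b^4 + 6b^2 - 36b.
  reduce S modulo (f_1, f_2, f_3, h_4, h_5):
  remainder -15612100179/105465350b + 15612100179/52732675 ≠ 0; add h_6 = -15612100179/105465350b + 15612100179/52732675 to the basis.

The other S-polynomials (S(f_2,f_3), S(f_2,h_4), S(f_3,h_4), S(f_1,h_5), S(f_2,h_5), S(f_3,h_5), S(h_4,h_5), S(f_1,h_6), S(f_2,h_6), S(f_3,h_6), S(h_4,h_6), S(h_5,h_6)) all reduce to 0 modulo the current basis, so we have a Gröbner basis.
Inter-reduce: drop elements whose leading term is divisible by another's, tail-reduce, and make monic.
Reduced Gröbner basis: {a - 1, b - 2}.
Label its elements g_1 = a - 1, g_2 = b - 2.

Reduce p = 7a^3 + 9a + 12b^2 - 3b - 65 modulo G:
  leading term a^3: subtract (7a^2)·g_1 from 7a^3 + 9a + 12b^2 - 3b - 65 → 7a^2 + 9a + 12b^2 - 3b - 65
  leading term a^2: subtract (7a)·g_1 from 7a^2 + 9a + 12b^2 - 3b - 65 → 16a + 12b^2 - 3b - 65
  leading term a: subtract (16)·g_1 from 16a + 12b^2 - 3b - 65 → 12b^2 - 3b - 49
  leading term b^2: subtract (12b)·g_2 from 12b^2 - 3b - 49 → 21b - 49
  leading term b: subtract (21)·g_2 from 21b - 49 → -7
  leading term 1: no divisor's leading term divides it; move -7 to the remainder.
  normal form = -7.
The normal form is nonzero, so p ∉ I. Since p minus its normal form lies in I, I + (p) = I + (r) where r = -7; decide whether this ideal is the whole ring.
Here r = -7 is a nonzero constant, hence a unit: 1 ∈ I + (p), the Gröbner basis of I + (p) is {1}, and the enlarged system has no common solution — adjoining p is inconsistent.

Adjoining 7a^3 + 9a + 12b^2 - 3b - 65 makes the ideal the whole ring: the system is inconsistent.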